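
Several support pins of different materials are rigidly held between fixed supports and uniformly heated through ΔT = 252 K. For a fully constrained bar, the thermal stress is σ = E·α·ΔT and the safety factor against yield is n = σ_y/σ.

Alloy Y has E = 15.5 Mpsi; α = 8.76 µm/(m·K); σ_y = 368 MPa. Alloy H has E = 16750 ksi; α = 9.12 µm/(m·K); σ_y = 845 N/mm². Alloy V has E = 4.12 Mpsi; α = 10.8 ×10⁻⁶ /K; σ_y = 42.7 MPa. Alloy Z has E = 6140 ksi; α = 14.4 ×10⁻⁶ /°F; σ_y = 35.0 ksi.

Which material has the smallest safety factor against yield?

With everything in SI (GPa, ×10⁻⁶/K, MPa):
  alloy Y: E = 106.9, α = 8.76, σ_y = 368.0 → σ = 236 MPa, n = 1.56
  alloy H: E = 115.5, α = 9.12, σ_y = 845.0 → σ = 265 MPa, n = 3.18
  alloy V: E = 28.41, α = 10.8, σ_y = 42.70 → σ = 77.3 MPa, n = 0.552
  alloy Z: E = 42.33, α = 25.9, σ_y = 241.3 → σ = 277 MPa, n = 0.873
The minimum is alloy V at n = 0.552.

alloy V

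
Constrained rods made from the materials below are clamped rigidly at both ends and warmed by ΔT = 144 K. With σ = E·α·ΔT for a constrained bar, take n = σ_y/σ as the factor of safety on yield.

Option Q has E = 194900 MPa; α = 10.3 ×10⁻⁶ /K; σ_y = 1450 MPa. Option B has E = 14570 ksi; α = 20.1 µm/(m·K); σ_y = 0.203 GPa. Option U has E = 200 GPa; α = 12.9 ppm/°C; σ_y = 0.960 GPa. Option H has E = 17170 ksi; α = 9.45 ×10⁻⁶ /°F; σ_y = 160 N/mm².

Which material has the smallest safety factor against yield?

With everything in SI (GPa, ×10⁻⁶/K, MPa):
  option Q: E = 194.9, α = 10.3, σ_y = 1450 → σ = 289 MPa, n = 5.02
  option B: E = 100.5, α = 20.1, σ_y = 203.0 → σ = 291 MPa, n = 0.698
  option U: E = 200.0, α = 12.9, σ_y = 960.0 → σ = 372 MPa, n = 2.58
  option H: E = 118.4, α = 17.0, σ_y = 160.0 → σ = 290 MPa, n = 0.552
Smallest n: option H with n = 0.552.

option H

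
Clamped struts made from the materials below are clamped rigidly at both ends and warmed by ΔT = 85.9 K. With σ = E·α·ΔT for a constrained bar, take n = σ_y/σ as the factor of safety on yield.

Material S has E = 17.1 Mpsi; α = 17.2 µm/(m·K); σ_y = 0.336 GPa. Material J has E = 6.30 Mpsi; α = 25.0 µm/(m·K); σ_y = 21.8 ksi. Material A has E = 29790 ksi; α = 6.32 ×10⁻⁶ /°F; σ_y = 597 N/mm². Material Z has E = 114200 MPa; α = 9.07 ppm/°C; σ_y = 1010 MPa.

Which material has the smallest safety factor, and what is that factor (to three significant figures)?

In consistent units (E in GPa, α in ×10⁻⁶/K, σ_y in MPa):
  material S: E = 117.9, α = 17.2, σ_y = 336.0 → σ = 174 MPa, n = 1.93
  material J: E = 43.44, α = 25.0, σ_y = 150.3 → σ = 93.3 MPa, n = 1.61
  material A: E = 205.4, α = 11.4, σ_y = 597.0 → σ = 201 MPa, n = 2.97
  material Z: E = 114.2, α = 9.07, σ_y = 1010 → σ = 89.0 MPa, n = 11.4
Material J has the lowest safety factor, n = 1.61.

material J, n = 1.61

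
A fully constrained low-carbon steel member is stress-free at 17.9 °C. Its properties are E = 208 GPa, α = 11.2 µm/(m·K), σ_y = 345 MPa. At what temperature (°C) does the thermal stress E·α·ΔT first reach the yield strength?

E·α·ΔT = 345.0 MPa ⇒ ΔT = 345.0 / (208.0×10³ × 11.2×10⁻⁶) = 148.1 K.
T = 17.9 + 148.1 = 166.0 °C.

166 °C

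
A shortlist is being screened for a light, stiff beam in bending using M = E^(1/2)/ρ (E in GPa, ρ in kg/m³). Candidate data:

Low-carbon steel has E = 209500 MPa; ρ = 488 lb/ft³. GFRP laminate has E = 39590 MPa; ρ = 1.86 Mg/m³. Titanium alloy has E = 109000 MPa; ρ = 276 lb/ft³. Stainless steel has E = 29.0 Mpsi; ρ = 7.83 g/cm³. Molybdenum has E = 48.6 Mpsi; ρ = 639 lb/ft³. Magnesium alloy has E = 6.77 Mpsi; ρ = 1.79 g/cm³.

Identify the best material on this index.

magnesium alloy

After converting to SI:
  low-carbon steel: E = 209.5 GPa, ρ = 7817 kg/m³
  GFRP laminate: E = 39.59 GPa, ρ = 1860 kg/m³
  titanium alloy: E = 109.0 GPa, ρ = 4421 kg/m³
  stainless steel: E = 199.9 GPa, ρ = 7830 kg/m³
  molybdenum: E = 335.1 GPa, ρ = 10240 kg/m³
  magnesium alloy: E = 46.68 GPa, ρ = 1790 kg/m³
  magnesium alloy: M = 3.82×10⁻³
  GFRP laminate: M = 3.38×10⁻³
  titanium alloy: M = 2.36×10⁻³
  low-carbon steel: M = 1.85×10⁻³
  stainless steel: M = 1.81×10⁻³
  molybdenum: M = 1.79×10⁻³
The maximum is for magnesium alloy.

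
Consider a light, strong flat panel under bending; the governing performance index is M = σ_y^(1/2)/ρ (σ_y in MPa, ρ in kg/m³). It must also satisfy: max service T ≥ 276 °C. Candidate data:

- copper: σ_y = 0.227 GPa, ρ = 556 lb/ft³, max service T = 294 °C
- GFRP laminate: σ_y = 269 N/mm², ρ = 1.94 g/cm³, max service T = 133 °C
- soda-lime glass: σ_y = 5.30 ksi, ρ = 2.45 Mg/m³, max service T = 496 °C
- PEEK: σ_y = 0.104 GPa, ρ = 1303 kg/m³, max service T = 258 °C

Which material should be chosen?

soda-lime glass

Screen on constraints: max service T ≥ 276 °C. Survivors: copper, soda-lime glass.
Normalizing units and computing the index:
  copper: σ_y = 227.0 MPa, ρ = 8906 kg/m³
  soda-lime glass: σ_y = 36.54 MPa, ρ = 2450 kg/m³
  soda-lime glass: M = 2.47×10⁻³
  copper: M = 1.69×10⁻³
Soda-lime glass ranks first.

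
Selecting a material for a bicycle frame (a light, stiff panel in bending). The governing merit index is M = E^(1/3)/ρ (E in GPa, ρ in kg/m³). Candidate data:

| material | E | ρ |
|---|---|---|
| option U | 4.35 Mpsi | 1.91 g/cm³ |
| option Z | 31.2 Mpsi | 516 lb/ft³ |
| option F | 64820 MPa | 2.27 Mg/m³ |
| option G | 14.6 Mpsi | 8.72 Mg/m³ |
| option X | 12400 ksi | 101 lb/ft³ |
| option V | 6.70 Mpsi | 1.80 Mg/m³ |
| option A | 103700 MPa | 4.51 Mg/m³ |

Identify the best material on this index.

Putting every candidate on a common basis:
  option U: E = 29.99 GPa, ρ = 1910 kg/m³
  option Z: E = 215.1 GPa, ρ = 8266 kg/m³
  option F: E = 64.82 GPa, ρ = 2270 kg/m³
  option G: E = 100.7 GPa, ρ = 8720 kg/m³
  option X: E = 85.50 GPa, ρ = 1618 kg/m³
  option V: E = 46.19 GPa, ρ = 1800 kg/m³
  option A: E = 103.7 GPa, ρ = 4510 kg/m³
  option X: M = 2.72×10⁻³
  option V: M = 1.99×10⁻³
  option F: M = 1.77×10⁻³
  option U: M = 1.63×10⁻³
  option A: M = 1.04×10⁻³
  option Z: M = 0.725×10⁻³
  option G: M = 0.533×10⁻³
Highest index: option X.

option X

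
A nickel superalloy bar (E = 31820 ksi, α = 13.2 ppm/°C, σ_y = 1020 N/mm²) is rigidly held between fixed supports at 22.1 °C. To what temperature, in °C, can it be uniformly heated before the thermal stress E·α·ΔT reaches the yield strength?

E = 31820 ksi = 219.4 GPa.
σ_y = 1020 N/mm² = 1020 MPa.
E·α·ΔT = 1020 MPa ⇒ ΔT = 1020 / (219.4×10³ × 13.2×10⁻⁶) = 352.2 K.
T = 22.1 + 352.2 = 374.3 °C.

374 °C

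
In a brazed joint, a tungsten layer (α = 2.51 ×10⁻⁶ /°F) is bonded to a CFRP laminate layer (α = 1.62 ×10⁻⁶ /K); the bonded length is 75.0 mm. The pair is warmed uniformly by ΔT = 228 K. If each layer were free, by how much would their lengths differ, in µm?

tungsten: α = 2.51×10⁻⁶/°F × 9/5 = 4.52×10⁻⁶/K.
Δα = |4.52 − 1.62|×10⁻⁶/K = 2.90×10⁻⁶/K.
ΔL_mismatch = Δα·L·ΔT = 2.90×10⁻⁶ × 75.0 mm × 228.0 K = 49.6 µm.

49.6 µm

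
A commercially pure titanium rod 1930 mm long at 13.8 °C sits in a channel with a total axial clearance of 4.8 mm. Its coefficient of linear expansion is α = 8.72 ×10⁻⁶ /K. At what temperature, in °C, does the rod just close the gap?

299 °C

α·L₀·ΔT = 4.8 mm ⇒ ΔT = 4.8 / (8.72×10⁻⁶ × 1930.0) = 285.2 K.
T = 13.8 + 285.2 = 299.0 °C.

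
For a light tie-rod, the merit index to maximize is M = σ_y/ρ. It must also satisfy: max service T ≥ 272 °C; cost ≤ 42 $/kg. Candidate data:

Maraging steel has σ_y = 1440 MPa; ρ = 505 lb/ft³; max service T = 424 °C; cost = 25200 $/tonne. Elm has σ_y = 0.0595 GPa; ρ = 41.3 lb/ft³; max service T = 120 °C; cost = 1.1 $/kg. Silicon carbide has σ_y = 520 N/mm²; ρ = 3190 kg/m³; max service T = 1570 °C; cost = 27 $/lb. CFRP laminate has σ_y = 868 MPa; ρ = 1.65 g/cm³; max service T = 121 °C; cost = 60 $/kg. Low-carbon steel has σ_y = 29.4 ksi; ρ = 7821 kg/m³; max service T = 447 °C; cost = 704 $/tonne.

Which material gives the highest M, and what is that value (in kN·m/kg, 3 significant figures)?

maraging steel, M = 178 kN·m/kg

Screen on constraints: max service T ≥ 272 °C; cost ≤ 42 $/kg. Survivors: maraging steel, low-carbon steel.
After converting to SI:
  maraging steel: σ_y = 1440 MPa, ρ = 8089 kg/m³
  low-carbon steel: σ_y = 202.7 MPa, ρ = 7821 kg/m³
  maraging steel: M = 178 kN·m/kg
  low-carbon steel: M = 25.9 kN·m/kg
The maximum is for maraging steel.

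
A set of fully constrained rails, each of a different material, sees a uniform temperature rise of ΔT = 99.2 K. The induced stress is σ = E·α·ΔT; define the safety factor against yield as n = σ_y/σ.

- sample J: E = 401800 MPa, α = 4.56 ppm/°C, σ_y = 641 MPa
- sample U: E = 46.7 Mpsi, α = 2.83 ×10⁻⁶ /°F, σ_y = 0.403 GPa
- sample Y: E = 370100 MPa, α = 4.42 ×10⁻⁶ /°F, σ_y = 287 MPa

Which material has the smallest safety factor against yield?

In consistent units (E in GPa, α in ×10⁻⁶/K, σ_y in MPa):
  sample J: E = 401.8, α = 4.56, σ_y = 641.0 → σ = 182 MPa, n = 3.53
  sample U: E = 322.0, α = 5.09, σ_y = 403.0 → σ = 163 MPa, n = 2.48
  sample Y: E = 370.1, α = 7.96, σ_y = 287.0 → σ = 292 MPa, n = 0.983
Smallest n: sample Y with n = 0.983.

sample Y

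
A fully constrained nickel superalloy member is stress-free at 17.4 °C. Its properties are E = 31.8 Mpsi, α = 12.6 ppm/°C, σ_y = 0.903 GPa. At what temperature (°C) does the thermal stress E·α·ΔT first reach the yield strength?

344 °C

E = 31.8 Mpsi = 219.3 GPa.
σ_y = 0.903 GPa = 903.0 MPa.
E·α·ΔT = 903.0 MPa ⇒ ΔT = 903.0 / (219.3×10³ × 12.6×10⁻⁶) = 326.9 K.
T = 17.4 + 326.9 = 344.3 °C.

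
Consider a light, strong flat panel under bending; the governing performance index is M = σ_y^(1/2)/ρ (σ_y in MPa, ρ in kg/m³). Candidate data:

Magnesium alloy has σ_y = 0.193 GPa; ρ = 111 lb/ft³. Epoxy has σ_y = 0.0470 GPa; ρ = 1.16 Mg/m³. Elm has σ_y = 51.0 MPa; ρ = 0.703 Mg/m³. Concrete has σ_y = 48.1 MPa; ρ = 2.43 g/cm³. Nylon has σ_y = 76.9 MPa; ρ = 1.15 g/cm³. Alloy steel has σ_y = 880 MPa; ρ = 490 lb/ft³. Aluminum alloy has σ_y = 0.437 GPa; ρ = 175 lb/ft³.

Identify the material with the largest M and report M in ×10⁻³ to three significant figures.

elm, M = 10.2×10⁻³

Putting every candidate on a common basis:
  magnesium alloy: σ_y = 193.0 MPa, ρ = 1778 kg/m³
  epoxy: σ_y = 47.00 MPa, ρ = 1160 kg/m³
  elm: σ_y = 51.00 MPa, ρ = 703.0 kg/m³
  concrete: σ_y = 48.10 MPa, ρ = 2430 kg/m³
  nylon: σ_y = 76.90 MPa, ρ = 1150 kg/m³
  alloy steel: σ_y = 880.0 MPa, ρ = 7849 kg/m³
  aluminum alloy: σ_y = 437.0 MPa, ρ = 2803 kg/m³
  elm: M = 10.2×10⁻³
  magnesium alloy: M = 7.81×10⁻³
  nylon: M = 7.63×10⁻³
  aluminum alloy: M = 7.46×10⁻³
  epoxy: M = 5.91×10⁻³
  alloy steel: M = 3.78×10⁻³
  concrete: M = 2.85×10⁻³
The maximum is for elm.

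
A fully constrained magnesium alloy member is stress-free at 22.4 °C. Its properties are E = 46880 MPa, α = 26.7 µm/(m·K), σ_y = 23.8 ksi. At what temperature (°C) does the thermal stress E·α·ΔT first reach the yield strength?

153 °C

E = 46880 MPa = 46.88 GPa.
σ_y = 23.8 ksi = 164.1 MPa.
E·α·ΔT = 164.1 MPa ⇒ ΔT = 164.1 / (46.88×10³ × 26.7×10⁻⁶) = 131.1 K.
T = 22.4 + 131.1 = 153.5 °C.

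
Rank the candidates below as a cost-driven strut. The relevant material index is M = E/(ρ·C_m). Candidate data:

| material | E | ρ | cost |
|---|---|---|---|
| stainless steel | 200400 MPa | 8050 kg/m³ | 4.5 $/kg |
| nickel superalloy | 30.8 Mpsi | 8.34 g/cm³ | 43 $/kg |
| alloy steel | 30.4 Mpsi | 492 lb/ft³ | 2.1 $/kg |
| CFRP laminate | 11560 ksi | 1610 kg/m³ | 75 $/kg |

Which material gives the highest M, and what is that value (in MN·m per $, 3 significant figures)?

Convert each candidate to consistent units, then evaluate M:
  stainless steel: E = 200.4 GPa, ρ = 8050 kg/m³, cost = 4.500 $/kg
  nickel superalloy: E = 212.4 GPa, ρ = 8340 kg/m³, cost = 43.00 $/kg
  alloy steel: E = 209.6 GPa, ρ = 7881 kg/m³, cost = 2.100 $/kg
  CFRP laminate: E = 79.70 GPa, ρ = 1610 kg/m³, cost = 75.00 $/kg
  alloy steel: M = 12.7 MN·m per $
  stainless steel: M = 5.53 MN·m per $
  CFRP laminate: M = 0.660 MN·m per $
  nickel superalloy: M = 0.592 MN·m per $
Highest index: alloy steel.

alloy steel, M = 12.7 MN·m per $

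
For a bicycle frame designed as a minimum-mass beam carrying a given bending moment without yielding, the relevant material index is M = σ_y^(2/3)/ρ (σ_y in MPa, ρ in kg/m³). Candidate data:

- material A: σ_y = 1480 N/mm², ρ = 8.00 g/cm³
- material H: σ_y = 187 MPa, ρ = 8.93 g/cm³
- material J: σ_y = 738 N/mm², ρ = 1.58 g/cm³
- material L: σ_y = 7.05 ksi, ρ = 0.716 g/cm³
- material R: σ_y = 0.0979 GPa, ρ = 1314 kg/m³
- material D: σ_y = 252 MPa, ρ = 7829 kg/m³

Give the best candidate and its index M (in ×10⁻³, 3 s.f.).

material J, M = 51.7×10⁻³

After converting to SI:
  material A: σ_y = 1480 MPa, ρ = 8000 kg/m³
  material H: σ_y = 187.0 MPa, ρ = 8930 kg/m³
  material J: σ_y = 738.0 MPa, ρ = 1580 kg/m³
  material L: σ_y = 48.61 MPa, ρ = 716.0 kg/m³
  material R: σ_y = 97.90 MPa, ρ = 1314 kg/m³
  material D: σ_y = 252.0 MPa, ρ = 7829 kg/m³
  material J: M = 51.7×10⁻³
  material L: M = 18.6×10⁻³
  material A: M = 16.2×10⁻³
  material R: M = 16.2×10⁻³
  material D: M = 5.10×10⁻³
  material H: M = 3.66×10⁻³
The maximum is for material J.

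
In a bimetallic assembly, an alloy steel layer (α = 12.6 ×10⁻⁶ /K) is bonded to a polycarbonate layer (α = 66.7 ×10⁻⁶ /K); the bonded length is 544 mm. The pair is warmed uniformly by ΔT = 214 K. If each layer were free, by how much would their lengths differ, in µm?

Δα = |12.6 − 66.7|×10⁻⁶/K = 54.1×10⁻⁶/K.
ΔL_mismatch = Δα·L·ΔT = 54.1×10⁻⁶ × 544.0 mm × 214.0 K = 6300 µm.

6300 µm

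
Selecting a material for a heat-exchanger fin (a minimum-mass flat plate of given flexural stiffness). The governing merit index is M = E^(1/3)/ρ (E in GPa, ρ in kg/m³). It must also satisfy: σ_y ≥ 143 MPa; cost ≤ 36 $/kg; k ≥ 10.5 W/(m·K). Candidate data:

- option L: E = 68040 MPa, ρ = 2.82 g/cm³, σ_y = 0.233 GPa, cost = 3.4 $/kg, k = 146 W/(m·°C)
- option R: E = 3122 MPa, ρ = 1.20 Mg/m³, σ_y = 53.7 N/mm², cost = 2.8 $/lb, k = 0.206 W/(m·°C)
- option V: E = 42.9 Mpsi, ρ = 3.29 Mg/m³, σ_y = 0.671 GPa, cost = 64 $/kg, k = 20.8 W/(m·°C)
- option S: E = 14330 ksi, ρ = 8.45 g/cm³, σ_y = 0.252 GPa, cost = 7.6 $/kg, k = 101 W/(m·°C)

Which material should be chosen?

Screen on constraints: σ_y ≥ 143 MPa; cost ≤ 36 $/kg; k ≥ 10.5 W/(m·K). Survivors: option L, option S.
Convert each candidate to consistent units, then evaluate M:
  option L: E = 68.04 GPa, ρ = 2820 kg/m³
  option S: E = 98.80 GPa, ρ = 8450 kg/m³
  option L: M = 1.45×10⁻³
  option S: M = 0.547×10⁻³
Highest index: option L.

option L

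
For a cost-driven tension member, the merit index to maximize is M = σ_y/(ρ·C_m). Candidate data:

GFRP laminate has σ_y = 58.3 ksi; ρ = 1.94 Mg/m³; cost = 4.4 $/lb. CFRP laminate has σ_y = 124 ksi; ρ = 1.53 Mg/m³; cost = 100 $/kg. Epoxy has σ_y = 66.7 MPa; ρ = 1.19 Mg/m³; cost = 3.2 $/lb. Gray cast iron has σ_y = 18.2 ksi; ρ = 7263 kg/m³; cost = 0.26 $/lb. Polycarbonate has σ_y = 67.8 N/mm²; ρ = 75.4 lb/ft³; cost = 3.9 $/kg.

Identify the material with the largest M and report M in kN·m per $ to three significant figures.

Normalizing units and computing the index:
  GFRP laminate: σ_y = 402.0 MPa, ρ = 1940 kg/m³, cost = 9.700 $/kg
  CFRP laminate: σ_y = 855.0 MPa, ρ = 1530 kg/m³, cost = 100.0 $/kg
  epoxy: σ_y = 66.70 MPa, ρ = 1190 kg/m³, cost = 7.055 $/kg
  gray cast iron: σ_y = 125.5 MPa, ρ = 7263 kg/m³, cost = 0.5732 $/kg
  polycarbonate: σ_y = 67.80 MPa, ρ = 1208 kg/m³, cost = 3.900 $/kg
  gray cast iron: M = 30.1 kN·m per $
  GFRP laminate: M = 21.4 kN·m per $
  polycarbonate: M = 14.4 kN·m per $
  epoxy: M = 7.95 kN·m per $
  CFRP laminate: M = 5.59 kN·m per $
Gray cast iron has the largest M.

gray cast iron, M = 30.1 kN·m per $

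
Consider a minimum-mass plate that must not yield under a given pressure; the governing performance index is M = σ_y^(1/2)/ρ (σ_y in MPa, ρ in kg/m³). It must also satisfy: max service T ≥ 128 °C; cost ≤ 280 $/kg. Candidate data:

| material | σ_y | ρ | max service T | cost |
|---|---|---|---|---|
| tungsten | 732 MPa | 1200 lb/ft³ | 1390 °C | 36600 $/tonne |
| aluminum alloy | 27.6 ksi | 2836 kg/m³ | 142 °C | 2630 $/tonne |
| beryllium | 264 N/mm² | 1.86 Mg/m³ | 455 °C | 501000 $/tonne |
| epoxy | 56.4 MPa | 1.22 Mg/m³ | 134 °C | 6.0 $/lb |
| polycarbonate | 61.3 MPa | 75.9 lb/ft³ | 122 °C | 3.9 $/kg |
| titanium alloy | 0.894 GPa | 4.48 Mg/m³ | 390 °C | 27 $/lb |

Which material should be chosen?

Screen on constraints: max service T ≥ 128 °C; cost ≤ 280 $/kg. Survivors: tungsten, aluminum alloy, epoxy, titanium alloy.
Normalizing units and computing the index:
  tungsten: σ_y = 732.0 MPa, ρ = 19220 kg/m³
  aluminum alloy: σ_y = 190.3 MPa, ρ = 2836 kg/m³
  epoxy: σ_y = 56.40 MPa, ρ = 1220 kg/m³
  titanium alloy: σ_y = 894.0 MPa, ρ = 4480 kg/m³
  titanium alloy: M = 6.67×10⁻³
  epoxy: M = 6.16×10⁻³
  aluminum alloy: M = 4.86×10⁻³
  tungsten: M = 1.41×10⁻³
Titanium alloy has the largest M.

titanium alloy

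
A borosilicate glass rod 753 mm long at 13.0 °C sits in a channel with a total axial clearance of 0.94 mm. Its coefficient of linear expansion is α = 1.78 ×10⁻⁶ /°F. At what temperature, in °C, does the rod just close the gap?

403 °C

α = 1.78×10⁻⁶/°F × 9/5 = 3.20×10⁻⁶/K.
α·L₀·ΔT = 0.94 mm ⇒ ΔT = 0.94 / (3.20×10⁻⁶ × 753.0) = 389.6 K.
T = 13.0 + 389.6 = 402.6 °C.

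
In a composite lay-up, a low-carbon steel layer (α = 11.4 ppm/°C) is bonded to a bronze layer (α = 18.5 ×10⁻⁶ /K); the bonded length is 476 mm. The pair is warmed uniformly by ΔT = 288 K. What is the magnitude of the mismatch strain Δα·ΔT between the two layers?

2.04×10⁻³

Δα = |11.4 − 18.5|×10⁻⁶/K = 7.10×10⁻⁶/K.
Mismatch strain = Δα·ΔT = 7.10×10⁻⁶ × 288.0 = 2.04×10⁻³.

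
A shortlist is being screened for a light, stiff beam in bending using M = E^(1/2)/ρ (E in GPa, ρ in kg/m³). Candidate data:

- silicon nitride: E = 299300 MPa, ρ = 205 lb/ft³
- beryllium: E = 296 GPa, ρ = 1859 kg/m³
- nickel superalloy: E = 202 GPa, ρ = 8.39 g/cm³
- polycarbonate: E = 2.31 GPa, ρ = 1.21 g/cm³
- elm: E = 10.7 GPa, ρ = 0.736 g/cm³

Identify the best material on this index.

beryllium

Normalizing units and computing the index:
  silicon nitride: E = 299.3 GPa, ρ = 3284 kg/m³
  beryllium: E = 296.0 GPa, ρ = 1859 kg/m³
  nickel superalloy: E = 202.0 GPa, ρ = 8390 kg/m³
  polycarbonate: E = 2.310 GPa, ρ = 1210 kg/m³
  elm: E = 10.70 GPa, ρ = 736.0 kg/m³
  beryllium: M = 9.25×10⁻³
  silicon nitride: M = 5.27×10⁻³
  elm: M = 4.44×10⁻³
  nickel superalloy: M = 1.69×10⁻³
  polycarbonate: M = 1.26×10⁻³
Beryllium ranks first.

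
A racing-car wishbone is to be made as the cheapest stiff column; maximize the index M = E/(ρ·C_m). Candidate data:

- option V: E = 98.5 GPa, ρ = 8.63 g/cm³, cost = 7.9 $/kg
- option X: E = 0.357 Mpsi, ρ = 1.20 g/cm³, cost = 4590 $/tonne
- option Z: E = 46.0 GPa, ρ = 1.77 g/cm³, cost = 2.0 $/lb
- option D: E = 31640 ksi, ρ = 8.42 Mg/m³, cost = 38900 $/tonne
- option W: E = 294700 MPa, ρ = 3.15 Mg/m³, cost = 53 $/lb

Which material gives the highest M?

option Z

Normalizing units and computing the index:
  option V: E = 98.50 GPa, ρ = 8630 kg/m³, cost = 7.900 $/kg
  option X: E = 2.461 GPa, ρ = 1200 kg/m³, cost = 4.590 $/kg
  option Z: E = 46.00 GPa, ρ = 1770 kg/m³, cost = 4.409 $/kg
  option D: E = 218.2 GPa, ρ = 8420 kg/m³, cost = 38.90 $/kg
  option W: E = 294.7 GPa, ρ = 3150 kg/m³, cost = 116.8 $/kg
  option Z: M = 5.89 MN·m per $
  option V: M = 1.44 MN·m per $
  option W: M = 0.801 MN·m per $
  option D: M = 0.666 MN·m per $
  option X: M = 0.447 MN·m per $
The maximum is for option Z.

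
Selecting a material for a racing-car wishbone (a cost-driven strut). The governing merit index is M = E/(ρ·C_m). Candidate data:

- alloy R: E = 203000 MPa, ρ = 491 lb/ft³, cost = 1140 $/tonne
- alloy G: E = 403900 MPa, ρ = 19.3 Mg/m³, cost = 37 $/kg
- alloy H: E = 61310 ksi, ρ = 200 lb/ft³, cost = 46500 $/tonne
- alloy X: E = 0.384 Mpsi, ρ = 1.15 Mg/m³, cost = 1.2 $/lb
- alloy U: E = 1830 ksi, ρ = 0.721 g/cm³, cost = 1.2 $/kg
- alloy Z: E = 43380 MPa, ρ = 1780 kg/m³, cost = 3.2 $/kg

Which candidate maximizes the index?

alloy R

Convert each candidate to consistent units, then evaluate M:
  alloy R: E = 203.0 GPa, ρ = 7865 kg/m³, cost = 1.140 $/kg
  alloy G: E = 403.9 GPa, ρ = 19300 kg/m³, cost = 37.00 $/kg
  alloy H: E = 422.7 GPa, ρ = 3204 kg/m³, cost = 46.50 $/kg
  alloy X: E = 2.648 GPa, ρ = 1150 kg/m³, cost = 2.646 $/kg
  alloy U: E = 12.62 GPa, ρ = 721.0 kg/m³, cost = 1.200 $/kg
  alloy Z: E = 43.38 GPa, ρ = 1780 kg/m³, cost = 3.200 $/kg
  alloy R: M = 22.6 MN·m per $
  alloy U: M = 14.6 MN·m per $
  alloy Z: M = 7.62 MN·m per $
  alloy H: M = 2.84 MN·m per $
  alloy X: M = 0.870 MN·m per $
  alloy G: M = 0.566 MN·m per $
Highest index: alloy R.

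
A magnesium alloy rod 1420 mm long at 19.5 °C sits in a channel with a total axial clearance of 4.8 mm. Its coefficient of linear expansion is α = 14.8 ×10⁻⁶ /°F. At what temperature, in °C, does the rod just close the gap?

146 °C

α = 14.8×10⁻⁶/°F × 9/5 = 26.6×10⁻⁶/K.
α·L₀·ΔT = 4.8 mm ⇒ ΔT = 4.8 / (26.6×10⁻⁶ × 1420.0) = 126.9 K.
T = 19.5 + 126.9 = 146.4 °C.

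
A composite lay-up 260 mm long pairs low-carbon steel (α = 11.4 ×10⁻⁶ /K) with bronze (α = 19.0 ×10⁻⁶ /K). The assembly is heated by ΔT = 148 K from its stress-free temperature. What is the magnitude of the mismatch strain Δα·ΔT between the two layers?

1.12×10⁻³

Δα = |11.4 − 19.0|×10⁻⁶/K = 7.60×10⁻⁶/K.
Mismatch strain = Δα·ΔT = 7.60×10⁻⁶ × 148.0 = 1.12×10⁻³.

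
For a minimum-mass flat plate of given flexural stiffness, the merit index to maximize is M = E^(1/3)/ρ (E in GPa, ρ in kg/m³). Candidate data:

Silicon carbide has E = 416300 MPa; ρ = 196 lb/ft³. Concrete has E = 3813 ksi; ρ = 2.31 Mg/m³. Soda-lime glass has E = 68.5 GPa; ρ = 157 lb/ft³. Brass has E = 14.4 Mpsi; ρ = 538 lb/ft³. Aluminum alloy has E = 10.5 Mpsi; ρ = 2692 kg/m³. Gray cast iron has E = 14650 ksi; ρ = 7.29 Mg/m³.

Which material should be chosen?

silicon carbide

After converting to SI:
  silicon carbide: E = 416.3 GPa, ρ = 3140 kg/m³
  concrete: E = 26.29 GPa, ρ = 2310 kg/m³
  soda-lime glass: E = 68.50 GPa, ρ = 2515 kg/m³
  brass: E = 99.28 GPa, ρ = 8618 kg/m³
  aluminum alloy: E = 72.39 GPa, ρ = 2692 kg/m³
  gray cast iron: E = 101.0 GPa, ρ = 7290 kg/m³
  silicon carbide: M = 2.38×10⁻³
  soda-lime glass: M = 1.63×10⁻³
  aluminum alloy: M = 1.55×10⁻³
  concrete: M = 1.29×10⁻³
  gray cast iron: M = 0.639×10⁻³
  brass: M = 0.537×10⁻³
Highest index: silicon carbide.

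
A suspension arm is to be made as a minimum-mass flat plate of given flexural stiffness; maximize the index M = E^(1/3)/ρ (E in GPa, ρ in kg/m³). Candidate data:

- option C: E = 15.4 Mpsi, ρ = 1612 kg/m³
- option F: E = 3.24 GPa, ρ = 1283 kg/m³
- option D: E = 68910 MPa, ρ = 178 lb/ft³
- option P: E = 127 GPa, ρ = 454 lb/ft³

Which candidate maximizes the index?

Normalizing units and computing the index:
  option C: E = 106.2 GPa, ρ = 1612 kg/m³
  option F: E = 3.240 GPa, ρ = 1283 kg/m³
  option D: E = 68.91 GPa, ρ = 2851 kg/m³
  option P: E = 127.0 GPa, ρ = 7272 kg/m³
  option C: M = 2.94×10⁻³
  option D: M = 1.44×10⁻³
  option F: M = 1.15×10⁻³
  option P: M = 0.691×10⁻³
Option C has the largest M.

option C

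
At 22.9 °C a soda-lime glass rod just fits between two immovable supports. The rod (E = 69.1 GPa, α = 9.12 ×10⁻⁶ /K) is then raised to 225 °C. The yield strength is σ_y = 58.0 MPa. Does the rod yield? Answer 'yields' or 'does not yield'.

ΔT = 202.1 K. Constrained thermal stress σ = E·α·ΔT = 69.10×10³ MPa × 9.12×10⁻⁶ × 202.1 = 127 MPa (compressive).
Compare to σ_y = 58.0 MPa: σ ≥ σ_y, so it yields.

yields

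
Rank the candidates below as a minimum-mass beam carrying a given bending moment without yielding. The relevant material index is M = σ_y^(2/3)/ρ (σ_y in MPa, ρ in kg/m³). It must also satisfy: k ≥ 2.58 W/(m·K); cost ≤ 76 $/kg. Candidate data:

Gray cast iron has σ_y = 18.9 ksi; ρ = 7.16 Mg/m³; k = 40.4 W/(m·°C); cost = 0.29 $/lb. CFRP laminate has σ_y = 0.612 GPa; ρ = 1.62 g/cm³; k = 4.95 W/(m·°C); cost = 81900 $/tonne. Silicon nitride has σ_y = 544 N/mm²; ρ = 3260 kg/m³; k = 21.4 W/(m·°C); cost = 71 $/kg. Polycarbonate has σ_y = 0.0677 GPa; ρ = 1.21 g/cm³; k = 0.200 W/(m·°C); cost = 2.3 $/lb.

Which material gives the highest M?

silicon nitride

Screen on constraints: k ≥ 2.58 W/(m·K); cost ≤ 76 $/kg. Survivors: gray cast iron, silicon nitride.
Normalizing units and computing the index:
  gray cast iron: σ_y = 130.3 MPa, ρ = 7160 kg/m³
  silicon nitride: σ_y = 544.0 MPa, ρ = 3260 kg/m³
  silicon nitride: M = 20.4×10⁻³
  gray cast iron: M = 3.59×10⁻³
The maximum is for silicon nitride.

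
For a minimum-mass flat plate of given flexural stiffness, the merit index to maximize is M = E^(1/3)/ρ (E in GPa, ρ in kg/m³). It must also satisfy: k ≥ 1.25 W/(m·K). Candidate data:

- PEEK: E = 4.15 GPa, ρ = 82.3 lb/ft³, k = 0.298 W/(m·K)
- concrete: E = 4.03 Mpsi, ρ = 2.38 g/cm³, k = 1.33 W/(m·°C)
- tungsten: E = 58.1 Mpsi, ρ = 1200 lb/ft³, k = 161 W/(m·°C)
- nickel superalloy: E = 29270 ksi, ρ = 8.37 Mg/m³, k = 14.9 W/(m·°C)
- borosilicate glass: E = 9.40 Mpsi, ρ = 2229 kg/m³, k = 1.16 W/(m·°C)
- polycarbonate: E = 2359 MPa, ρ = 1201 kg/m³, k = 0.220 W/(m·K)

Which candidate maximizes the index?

concrete

Screen on constraints: k ≥ 1.25 W/(m·K). Survivors: concrete, tungsten, nickel superalloy.
Convert each candidate to consistent units, then evaluate M:
  concrete: E = 27.79 GPa, ρ = 2380 kg/m³
  tungsten: E = 400.6 GPa, ρ = 19220 kg/m³
  nickel superalloy: E = 201.8 GPa, ρ = 8370 kg/m³
  concrete: M = 1.27×10⁻³
  nickel superalloy: M = 0.701×10⁻³
  tungsten: M = 0.383×10⁻³
Concrete has the largest M.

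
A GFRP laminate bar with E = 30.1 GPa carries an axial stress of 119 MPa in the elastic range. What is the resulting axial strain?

ε = σ/E = 119 / 30100 = 3.95×10⁻³.

3.95×10⁻³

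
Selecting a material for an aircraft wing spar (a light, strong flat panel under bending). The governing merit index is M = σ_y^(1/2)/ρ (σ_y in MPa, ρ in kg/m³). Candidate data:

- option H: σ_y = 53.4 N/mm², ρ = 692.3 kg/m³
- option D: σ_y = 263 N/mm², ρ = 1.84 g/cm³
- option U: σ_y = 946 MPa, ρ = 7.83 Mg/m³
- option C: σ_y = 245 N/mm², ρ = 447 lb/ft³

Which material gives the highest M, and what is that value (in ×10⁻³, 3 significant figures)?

option H, M = 10.6×10⁻³

Putting every candidate on a common basis:
  option H: σ_y = 53.40 MPa, ρ = 692.3 kg/m³
  option D: σ_y = 263.0 MPa, ρ = 1840 kg/m³
  option U: σ_y = 946.0 MPa, ρ = 7830 kg/m³
  option C: σ_y = 245.0 MPa, ρ = 7160 kg/m³
  option H: M = 10.6×10⁻³
  option D: M = 8.81×10⁻³
  option U: M = 3.93×10⁻³
  option C: M = 2.19×10⁻³
Highest index: option H.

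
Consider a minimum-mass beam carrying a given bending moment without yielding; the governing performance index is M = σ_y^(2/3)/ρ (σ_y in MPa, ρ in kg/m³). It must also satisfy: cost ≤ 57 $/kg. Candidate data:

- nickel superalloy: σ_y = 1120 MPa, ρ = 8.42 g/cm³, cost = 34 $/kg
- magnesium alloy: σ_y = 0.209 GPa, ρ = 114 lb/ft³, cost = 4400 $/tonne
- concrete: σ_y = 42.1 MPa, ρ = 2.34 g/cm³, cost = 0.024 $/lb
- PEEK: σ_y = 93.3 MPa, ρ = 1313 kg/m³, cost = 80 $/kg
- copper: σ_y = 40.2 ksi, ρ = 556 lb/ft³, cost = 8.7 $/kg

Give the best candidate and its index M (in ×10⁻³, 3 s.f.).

Screen on constraints: cost ≤ 57 $/kg. Survivors: nickel superalloy, magnesium alloy, concrete, copper.
In SI units:
  nickel superalloy: σ_y = 1120 MPa, ρ = 8420 kg/m³
  magnesium alloy: σ_y = 209.0 MPa, ρ = 1826 kg/m³
  concrete: σ_y = 42.10 MPa, ρ = 2340 kg/m³
  copper: σ_y = 277.2 MPa, ρ = 8906 kg/m³
  magnesium alloy: M = 19.3×10⁻³
  nickel superalloy: M = 12.8×10⁻³
  concrete: M = 5.17×10⁻³
  copper: M = 4.77×10⁻³
Magnesium alloy ranks first.

magnesium alloy, M = 19.3×10⁻³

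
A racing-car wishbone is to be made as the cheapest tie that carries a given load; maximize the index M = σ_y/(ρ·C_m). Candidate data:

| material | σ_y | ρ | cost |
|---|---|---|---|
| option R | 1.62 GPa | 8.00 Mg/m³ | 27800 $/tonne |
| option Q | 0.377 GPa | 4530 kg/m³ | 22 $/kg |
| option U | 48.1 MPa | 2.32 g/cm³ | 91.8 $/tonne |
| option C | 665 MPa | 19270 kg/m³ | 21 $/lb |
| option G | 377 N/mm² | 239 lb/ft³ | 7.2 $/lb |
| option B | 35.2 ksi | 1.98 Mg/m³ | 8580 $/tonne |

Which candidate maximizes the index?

In SI units:
  option R: σ_y = 1620 MPa, ρ = 8000 kg/m³, cost = 27.80 $/kg
  option Q: σ_y = 377.0 MPa, ρ = 4530 kg/m³, cost = 22.00 $/kg
  option U: σ_y = 48.10 MPa, ρ = 2320 kg/m³, cost = 0.09180 $/kg
  option C: σ_y = 665.0 MPa, ρ = 19270 kg/m³, cost = 46.30 $/kg
  option G: σ_y = 377.0 MPa, ρ = 3828 kg/m³, cost = 15.87 $/kg
  option B: σ_y = 242.7 MPa, ρ = 1980 kg/m³, cost = 8.580 $/kg
  option U: M = 226 kN·m per $
  option B: M = 14.3 kN·m per $
  option R: M = 7.28 kN·m per $
  option G: M = 6.20 kN·m per $
  option Q: M = 3.78 kN·m per $
  option C: M = 0.745 kN·m per $
Highest index: option U.

option U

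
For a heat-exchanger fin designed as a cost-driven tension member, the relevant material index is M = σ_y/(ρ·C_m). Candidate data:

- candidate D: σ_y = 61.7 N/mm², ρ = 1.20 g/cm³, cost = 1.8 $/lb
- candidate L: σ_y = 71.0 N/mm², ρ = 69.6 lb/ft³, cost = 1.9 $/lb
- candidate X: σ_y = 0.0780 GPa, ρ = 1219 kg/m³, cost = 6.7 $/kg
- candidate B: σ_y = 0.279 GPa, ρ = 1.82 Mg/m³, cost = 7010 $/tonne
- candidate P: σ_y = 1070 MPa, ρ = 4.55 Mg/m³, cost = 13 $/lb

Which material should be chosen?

Convert each candidate to consistent units, then evaluate M:
  candidate D: σ_y = 61.70 MPa, ρ = 1200 kg/m³, cost = 3.968 $/kg
  candidate L: σ_y = 71.00 MPa, ρ = 1115 kg/m³, cost = 4.189 $/kg
  candidate X: σ_y = 78.00 MPa, ρ = 1219 kg/m³, cost = 6.700 $/kg
  candidate B: σ_y = 279.0 MPa, ρ = 1820 kg/m³, cost = 7.010 $/kg
  candidate P: σ_y = 1070 MPa, ρ = 4550 kg/m³, cost = 28.66 $/kg
  candidate B: M = 21.9 kN·m per $
  candidate L: M = 15.2 kN·m per $
  candidate D: M = 13.0 kN·m per $
  candidate X: M = 9.55 kN·m per $
  candidate P: M = 8.21 kN·m per $
The maximum is for candidate B.

candidate B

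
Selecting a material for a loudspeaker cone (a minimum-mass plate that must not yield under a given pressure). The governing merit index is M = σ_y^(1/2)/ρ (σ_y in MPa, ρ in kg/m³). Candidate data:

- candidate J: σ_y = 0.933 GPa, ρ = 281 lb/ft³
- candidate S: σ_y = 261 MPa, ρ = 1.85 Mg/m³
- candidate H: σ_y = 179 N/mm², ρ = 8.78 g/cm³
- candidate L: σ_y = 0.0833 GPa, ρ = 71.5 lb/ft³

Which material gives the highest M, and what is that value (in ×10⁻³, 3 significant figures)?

candidate S, M = 8.73×10⁻³

Convert each candidate to consistent units, then evaluate M:
  candidate J: σ_y = 933.0 MPa, ρ = 4501 kg/m³
  candidate S: σ_y = 261.0 MPa, ρ = 1850 kg/m³
  candidate H: σ_y = 179.0 MPa, ρ = 8780 kg/m³
  candidate L: σ_y = 83.30 MPa, ρ = 1145 kg/m³
  candidate S: M = 8.73×10⁻³
  candidate L: M = 7.97×10⁻³
  candidate J: M = 6.79×10⁻³
  candidate H: M = 1.52×10⁻³
Highest index: candidate S.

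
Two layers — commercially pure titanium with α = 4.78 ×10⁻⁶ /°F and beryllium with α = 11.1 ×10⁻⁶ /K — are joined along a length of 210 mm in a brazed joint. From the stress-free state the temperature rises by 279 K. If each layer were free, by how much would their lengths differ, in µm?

146 µm

commercially pure titanium: α = 4.78×10⁻⁶/°F × 9/5 = 8.60×10⁻⁶/K.
Δα = |8.60 − 11.1|×10⁻⁶/K = 2.50×10⁻⁶/K.
ΔL_mismatch = Δα·L·ΔT = 2.50×10⁻⁶ × 210.0 mm × 279.0 K = 146 µm.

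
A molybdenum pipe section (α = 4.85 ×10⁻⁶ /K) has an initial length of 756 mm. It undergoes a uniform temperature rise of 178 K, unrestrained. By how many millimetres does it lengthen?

ΔL = α·L₀·ΔT = 4.85×10⁻⁶ × 756 mm × 178.0 K = 0.653 mm.

0.653 mm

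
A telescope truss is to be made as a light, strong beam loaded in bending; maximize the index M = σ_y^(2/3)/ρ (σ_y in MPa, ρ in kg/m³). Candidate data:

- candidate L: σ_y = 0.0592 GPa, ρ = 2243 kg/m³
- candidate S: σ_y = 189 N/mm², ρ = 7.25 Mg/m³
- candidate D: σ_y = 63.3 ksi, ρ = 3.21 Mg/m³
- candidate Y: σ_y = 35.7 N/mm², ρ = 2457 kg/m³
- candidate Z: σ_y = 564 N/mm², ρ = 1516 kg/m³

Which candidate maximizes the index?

Normalizing units and computing the index:
  candidate L: σ_y = 59.20 MPa, ρ = 2243 kg/m³
  candidate S: σ_y = 189.0 MPa, ρ = 7250 kg/m³
  candidate D: σ_y = 436.4 MPa, ρ = 3210 kg/m³
  candidate Y: σ_y = 35.70 MPa, ρ = 2457 kg/m³
  candidate Z: σ_y = 564.0 MPa, ρ = 1516 kg/m³
  candidate Z: M = 45.0×10⁻³
  candidate D: M = 17.9×10⁻³
  candidate L: M = 6.77×10⁻³
  candidate S: M = 4.54×10⁻³
  candidate Y: M = 4.41×10⁻³
Candidate Z has the largest M.

candidate Z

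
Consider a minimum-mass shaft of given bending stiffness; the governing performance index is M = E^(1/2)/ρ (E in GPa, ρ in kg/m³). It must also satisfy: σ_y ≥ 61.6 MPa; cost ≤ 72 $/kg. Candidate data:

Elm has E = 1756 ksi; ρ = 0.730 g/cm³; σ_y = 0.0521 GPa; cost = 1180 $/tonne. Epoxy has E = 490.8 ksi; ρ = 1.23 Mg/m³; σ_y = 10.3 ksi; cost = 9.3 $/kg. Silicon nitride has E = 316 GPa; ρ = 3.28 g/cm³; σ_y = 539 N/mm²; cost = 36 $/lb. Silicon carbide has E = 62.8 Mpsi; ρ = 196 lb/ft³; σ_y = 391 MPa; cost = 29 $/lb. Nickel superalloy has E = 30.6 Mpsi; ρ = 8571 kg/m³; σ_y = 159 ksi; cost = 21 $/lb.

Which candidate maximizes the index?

silicon carbide

Screen on constraints: σ_y ≥ 61.6 MPa; cost ≤ 72 $/kg. Survivors: epoxy, silicon carbide, nickel superalloy.
Putting every candidate on a common basis:
  epoxy: E = 3.384 GPa, ρ = 1230 kg/m³
  silicon carbide: E = 433.0 GPa, ρ = 3140 kg/m³
  nickel superalloy: E = 211.0 GPa, ρ = 8571 kg/m³
  silicon carbide: M = 6.63×10⁻³
  nickel superalloy: M = 1.69×10⁻³
  epoxy: M = 1.50×10⁻³
Silicon carbide has the largest M.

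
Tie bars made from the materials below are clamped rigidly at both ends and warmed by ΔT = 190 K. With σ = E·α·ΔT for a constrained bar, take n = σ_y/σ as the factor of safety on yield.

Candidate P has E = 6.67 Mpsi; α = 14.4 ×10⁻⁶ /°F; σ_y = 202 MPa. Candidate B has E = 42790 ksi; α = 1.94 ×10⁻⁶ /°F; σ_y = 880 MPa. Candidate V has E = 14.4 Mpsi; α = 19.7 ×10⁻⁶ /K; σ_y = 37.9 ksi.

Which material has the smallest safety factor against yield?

candidate V

Converting E to GPa, α to ×10⁻⁶/K, σ_y to MPa, then σ and n for each:
  candidate P: E = 45.99, α = 25.9, σ_y = 202.0 → σ = 226 MPa, n = 0.892
  candidate B: E = 295.0, α = 3.49, σ_y = 880.0 → σ = 196 MPa, n = 4.50
  candidate V: E = 99.28, α = 19.7, σ_y = 261.3 → σ = 372 MPa, n = 0.703
The minimum is candidate V at n = 0.703.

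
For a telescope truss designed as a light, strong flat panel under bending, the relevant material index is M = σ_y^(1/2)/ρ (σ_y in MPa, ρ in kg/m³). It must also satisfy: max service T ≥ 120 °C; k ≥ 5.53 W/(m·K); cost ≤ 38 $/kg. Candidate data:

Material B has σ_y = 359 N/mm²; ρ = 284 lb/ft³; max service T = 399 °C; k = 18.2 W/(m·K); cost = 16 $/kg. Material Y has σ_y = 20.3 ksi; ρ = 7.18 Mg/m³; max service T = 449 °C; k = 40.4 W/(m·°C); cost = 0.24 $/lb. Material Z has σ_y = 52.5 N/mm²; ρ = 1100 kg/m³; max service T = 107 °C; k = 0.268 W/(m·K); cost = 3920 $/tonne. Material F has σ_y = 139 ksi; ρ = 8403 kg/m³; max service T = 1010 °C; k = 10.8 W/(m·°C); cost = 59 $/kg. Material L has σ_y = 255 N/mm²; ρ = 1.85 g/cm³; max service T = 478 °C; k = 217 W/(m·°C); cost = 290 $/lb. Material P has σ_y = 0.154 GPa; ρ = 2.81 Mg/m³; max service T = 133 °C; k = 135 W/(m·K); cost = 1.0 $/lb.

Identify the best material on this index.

material P

Screen on constraints: max service T ≥ 120 °C; k ≥ 5.53 W/(m·K); cost ≤ 38 $/kg. Survivors: material B, material Y, material P.
Convert each candidate to consistent units, then evaluate M:
  material B: σ_y = 359.0 MPa, ρ = 4549 kg/m³
  material Y: σ_y = 140.0 MPa, ρ = 7180 kg/m³
  material P: σ_y = 154.0 MPa, ρ = 2810 kg/m³
  material P: M = 4.42×10⁻³
  material B: M = 4.16×10⁻³
  material Y: M = 1.65×10⁻³
Material P has the largest M.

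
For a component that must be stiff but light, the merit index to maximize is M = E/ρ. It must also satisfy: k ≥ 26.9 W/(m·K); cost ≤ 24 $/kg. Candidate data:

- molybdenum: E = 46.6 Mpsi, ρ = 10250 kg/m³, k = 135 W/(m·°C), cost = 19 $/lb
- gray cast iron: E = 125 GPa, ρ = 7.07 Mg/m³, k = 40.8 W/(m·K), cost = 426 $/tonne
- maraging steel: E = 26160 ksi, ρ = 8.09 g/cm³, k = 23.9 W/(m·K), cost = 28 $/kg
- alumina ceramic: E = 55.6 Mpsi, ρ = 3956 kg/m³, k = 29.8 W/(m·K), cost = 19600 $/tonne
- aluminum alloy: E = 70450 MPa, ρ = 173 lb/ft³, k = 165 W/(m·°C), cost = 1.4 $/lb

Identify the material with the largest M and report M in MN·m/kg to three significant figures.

Screen on constraints: k ≥ 26.9 W/(m·K); cost ≤ 24 $/kg. Survivors: gray cast iron, alumina ceramic, aluminum alloy.
Putting every candidate on a common basis:
  gray cast iron: E = 125.0 GPa, ρ = 7070 kg/m³
  alumina ceramic: E = 383.3 GPa, ρ = 3956 kg/m³
  aluminum alloy: E = 70.45 GPa, ρ = 2771 kg/m³
  alumina ceramic: M = 96.9 MN·m/kg
  aluminum alloy: M = 25.4 MN·m/kg
  gray cast iron: M = 17.7 MN·m/kg
The maximum is for alumina ceramic.

alumina ceramic, M = 96.9 MN·m/kg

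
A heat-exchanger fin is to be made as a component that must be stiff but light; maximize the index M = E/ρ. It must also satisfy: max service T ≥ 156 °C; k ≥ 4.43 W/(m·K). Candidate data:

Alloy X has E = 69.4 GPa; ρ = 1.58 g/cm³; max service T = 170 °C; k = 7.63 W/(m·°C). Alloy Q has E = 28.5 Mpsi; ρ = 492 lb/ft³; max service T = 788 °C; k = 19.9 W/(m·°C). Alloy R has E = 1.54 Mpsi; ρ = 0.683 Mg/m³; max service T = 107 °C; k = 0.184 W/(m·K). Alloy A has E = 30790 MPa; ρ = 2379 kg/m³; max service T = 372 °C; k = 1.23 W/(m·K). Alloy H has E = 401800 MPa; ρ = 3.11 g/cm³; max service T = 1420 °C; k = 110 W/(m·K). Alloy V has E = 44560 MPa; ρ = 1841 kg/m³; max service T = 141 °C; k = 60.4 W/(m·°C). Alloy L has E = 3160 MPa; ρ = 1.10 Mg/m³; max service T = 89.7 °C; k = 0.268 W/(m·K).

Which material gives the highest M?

Screen on constraints: max service T ≥ 156 °C; k ≥ 4.43 W/(m·K). Survivors: alloy X, alloy Q, alloy H.
After converting to SI:
  alloy X: E = 69.40 GPa, ρ = 1580 kg/m³
  alloy Q: E = 196.5 GPa, ρ = 7881 kg/m³
  alloy H: E = 401.8 GPa, ρ = 3110 kg/m³
  alloy H: M = 129 MN·m/kg
  alloy X: M = 43.9 MN·m/kg
  alloy Q: M = 24.9 MN·m/kg
Highest index: alloy H.

alloy H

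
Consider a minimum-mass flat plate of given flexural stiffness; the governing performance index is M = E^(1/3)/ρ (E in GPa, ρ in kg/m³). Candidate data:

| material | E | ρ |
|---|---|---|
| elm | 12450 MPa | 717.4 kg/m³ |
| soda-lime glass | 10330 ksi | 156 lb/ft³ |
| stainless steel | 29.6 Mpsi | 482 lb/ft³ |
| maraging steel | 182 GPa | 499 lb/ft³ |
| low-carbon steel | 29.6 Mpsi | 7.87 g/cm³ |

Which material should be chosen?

In SI units:
  elm: E = 12.45 GPa, ρ = 717.4 kg/m³
  soda-lime glass: E = 71.22 GPa, ρ = 2499 kg/m³
  stainless steel: E = 204.1 GPa, ρ = 7721 kg/m³
  maraging steel: E = 182.0 GPa, ρ = 7993 kg/m³
  low-carbon steel: E = 204.1 GPa, ρ = 7870 kg/m³
  elm: M = 3.23×10⁻³
  soda-lime glass: M = 1.66×10⁻³
  stainless steel: M = 0.763×10⁻³
  low-carbon steel: M = 0.748×10⁻³
  maraging steel: M = 0.709×10⁻³
Elm ranks first.

elm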